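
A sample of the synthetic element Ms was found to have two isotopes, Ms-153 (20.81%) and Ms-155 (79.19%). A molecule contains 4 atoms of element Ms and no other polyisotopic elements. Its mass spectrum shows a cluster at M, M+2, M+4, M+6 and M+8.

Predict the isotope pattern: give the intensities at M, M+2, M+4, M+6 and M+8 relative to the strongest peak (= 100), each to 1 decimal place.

Each Ms atom is independently Ms-153 (p = 0.2081) or Ms-155 (q = 0.7919); the cluster is the binomial expansion (p + q)^4.
P(M) = 0.2081^4 = 0.001875
P(M+2) = 4 × 0.2081^3 × 0.7919^1 = 0.028546
P(M+4) = 6 × 0.2081^2 × 0.7919^2 = 0.162943
P(M+6) = 4 × 0.2081^1 × 0.7919^3 = 0.413374
P(M+8) = 0.7919^4 = 0.393261
The M+6 peak is largest (0.413374); scaling to 100 gives 0.5 : 6.9 : 39.4 : 100.0 : 95.1.

0.5 : 6.9 : 39.4 : 100.0 : 95.1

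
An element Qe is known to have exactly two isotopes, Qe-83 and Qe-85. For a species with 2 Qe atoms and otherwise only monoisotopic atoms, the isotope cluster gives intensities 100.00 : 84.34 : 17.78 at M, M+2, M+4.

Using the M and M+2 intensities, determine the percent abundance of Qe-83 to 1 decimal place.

70.3%

If p is the fraction of Qe that is Qe-83, then I(M+2)/I(M) = [C(2,1)·p^1·(1−p)] / p^2 = 2·(1−p)/p = 84.34/100.00 = 0.8434
(1−p)/p = 0.8434/2 = 0.4217  ⇒  p = 1/(1 + 0.4217) = 0.7034
Qe-83: 70.3%, Qe-85: 29.7%.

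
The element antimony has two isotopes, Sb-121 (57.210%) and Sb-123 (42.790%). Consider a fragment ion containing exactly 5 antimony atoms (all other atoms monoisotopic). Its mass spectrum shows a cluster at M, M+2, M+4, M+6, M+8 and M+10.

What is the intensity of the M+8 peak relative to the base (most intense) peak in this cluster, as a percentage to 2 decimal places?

Binomial terms of (0.57210 + 0.42790)^5: M 0.0613, M+2 0.2292, M+4 0.3428, M+6 0.2564, M+8 0.0959, M+10 0.0143 → M+4 is the base peak.
P(M+4) = C(5,2) × 0.57210^3 × 0.42790^2 = 10 × 0.18724742 × 0.18309841 = 0.342847 (base)
P(M+8) = C(5,4) × 0.57210^1 × 0.42790^4 = 5 × 0.5721 × 0.03352503 = 0.095898
Relative intensity = 0.095898 / 0.342847 × 100 = 27.97

27.97%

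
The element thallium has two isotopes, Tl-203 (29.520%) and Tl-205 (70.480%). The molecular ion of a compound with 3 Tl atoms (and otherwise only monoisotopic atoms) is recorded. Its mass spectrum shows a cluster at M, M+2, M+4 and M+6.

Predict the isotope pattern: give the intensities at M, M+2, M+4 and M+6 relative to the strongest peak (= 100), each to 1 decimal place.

5.8 : 41.9 : 100.0 : 79.6

Expanding (0.29520 + 0.70480)^3:
P(M) = 0.29520^3 = 0.025725
P(M+2) = 3 × 0.29520^2 × 0.70480^1 = 0.184255
P(M+4) = 3 × 0.29520^1 × 0.70480^2 = 0.439916
P(M+6) = 0.70480^3 = 0.350104
The M+4 peak is largest (0.439916); scaling to 100 gives 5.8 : 41.9 : 100.0 : 79.6.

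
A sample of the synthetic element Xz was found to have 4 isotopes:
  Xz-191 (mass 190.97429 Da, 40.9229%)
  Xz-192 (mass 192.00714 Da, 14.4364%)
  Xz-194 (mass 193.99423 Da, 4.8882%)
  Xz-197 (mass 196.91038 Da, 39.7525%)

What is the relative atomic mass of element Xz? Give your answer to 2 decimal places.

Weight each isotope mass by its fractional abundance: 0.409229 × 190.97429 + 0.144364 × 192.00714 + 0.048882 × 193.99423 + 0.397525 × 196.91038
= 78.152218 + 27.718919 + 9.482826 + 78.276799 = 193.630762 Da

193.63 Da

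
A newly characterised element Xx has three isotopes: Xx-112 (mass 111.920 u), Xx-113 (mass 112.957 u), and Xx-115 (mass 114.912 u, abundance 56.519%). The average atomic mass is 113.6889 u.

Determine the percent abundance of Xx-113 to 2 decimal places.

7.51%

The remaining 43.481% is split between Xx-112 (fraction x) and Xx-113 (fraction 0.43481 − x).
Substituting: 111.920x + 112.957(0.43481 − x) = 48.74178672
(111.920 − 112.957)x = -0.37304645  ⇒  x = 0.35974, y = 0.07507
Xx-112: 35.97%, Xx-113: 7.51%.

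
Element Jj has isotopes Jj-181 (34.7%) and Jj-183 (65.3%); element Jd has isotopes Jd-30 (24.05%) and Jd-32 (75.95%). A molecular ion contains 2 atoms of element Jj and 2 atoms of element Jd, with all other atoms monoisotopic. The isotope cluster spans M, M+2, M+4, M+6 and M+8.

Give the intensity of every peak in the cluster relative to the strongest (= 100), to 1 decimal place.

1.7 : 16.8 : 62.2 : 100.0 : 59.0

Element Jj pattern (n=2): 0.120409 : 0.453182 : 0.426409
Element Jd pattern (n=2): 0.05784025 : 0.3653195 : 0.57684025
Convolve the two distributions (both contribute in 2-u steps):
  M: 0.120409×0.05784025 = 0.006964
  M+2: 0.120409×0.3653195 + 0.453182×0.05784025 = 0.070200
  M+4: 0.120409×0.57684025 + 0.453182×0.3653195 + 0.426409×0.05784025 = 0.259677
  M+6: 0.453182×0.57684025 + 0.426409×0.3653195 = 0.417189
  M+8: 0.426409×0.57684025 = 0.245970
Scale to base peak (0.417189) = 100: 1.7 : 16.8 : 62.2 : 100.0 : 59.0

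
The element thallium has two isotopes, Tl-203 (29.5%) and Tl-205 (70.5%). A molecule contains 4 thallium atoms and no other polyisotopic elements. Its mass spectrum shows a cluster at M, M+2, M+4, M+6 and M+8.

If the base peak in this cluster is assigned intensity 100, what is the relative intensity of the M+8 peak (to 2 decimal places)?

Term probabilities: M 0.0076, M+2 0.0724, M+4 0.2595, M+6 0.4135, M+8 0.2470. Base peak = M+6.
P(M+6) = C(4,3) × 0.295^1 × 0.705^3 = 4 × 0.2950 × 0.35040263 = 0.413475 (base)
P(M+8) = C(4,4) × 0.295^0 × 0.705^4 = 1 × 1.0000 × 0.24703385 = 0.247034
Relative intensity = 0.247034 / 0.413475 × 100 = 59.75

59.75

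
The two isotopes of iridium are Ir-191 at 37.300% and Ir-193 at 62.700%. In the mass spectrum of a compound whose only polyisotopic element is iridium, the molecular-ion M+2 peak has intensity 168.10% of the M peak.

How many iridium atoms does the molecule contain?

With n Ir atoms, P(M+2)/P(M) = C(n,1)·p^(n−1)q / p^n = n·q/p = n · 0.62700/0.37300.
n = 1.6810 × 0.37300/0.62700 = 1.00 ≈ 1

1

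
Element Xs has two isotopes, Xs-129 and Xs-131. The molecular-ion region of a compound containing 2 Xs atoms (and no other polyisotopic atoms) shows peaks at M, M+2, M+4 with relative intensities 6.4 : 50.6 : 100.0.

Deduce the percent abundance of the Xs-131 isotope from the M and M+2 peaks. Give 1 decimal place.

If p is the fraction of Xs that is Xs-129, then I(M+2)/I(M) = [C(2,1)·p^1·(1−p)] / p^2 = 2·(1−p)/p = 50.6/6.4 = 7.9062
(1−p)/p = 7.9062/2 = 3.9531  ⇒  p = 1/(1 + 3.9531) = 0.2019
Xs-129: 20.2%, Xs-131: 79.8%.

79.8%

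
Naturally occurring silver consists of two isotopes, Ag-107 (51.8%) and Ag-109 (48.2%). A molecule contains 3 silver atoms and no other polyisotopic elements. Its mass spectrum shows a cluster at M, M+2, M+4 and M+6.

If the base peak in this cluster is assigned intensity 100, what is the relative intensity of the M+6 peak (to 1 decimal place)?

28.9

Binomial terms of (0.518 + 0.482)^3: M 0.1390, M+2 0.3880, M+4 0.3610, M+6 0.1120 → M+2 is the base peak.
P(M+2) = C(3,1) × 0.518^2 × 0.482^1 = 3 × 0.268324 × 0.4820 = 0.387997 (base)
P(M+6) = C(3,3) × 0.518^0 × 0.482^3 = 1 × 1.0000 × 0.11198017 = 0.111980
Relative intensity = 0.111980 / 0.387997 × 100 = 28.9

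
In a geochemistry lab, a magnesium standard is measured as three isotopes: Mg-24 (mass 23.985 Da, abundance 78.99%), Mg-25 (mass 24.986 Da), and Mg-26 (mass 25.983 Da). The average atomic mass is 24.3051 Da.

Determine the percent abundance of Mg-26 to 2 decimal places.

The remaining 21.01% is split between Mg-25 (fraction x) and Mg-26 (fraction 0.2101 − x).
Substituting: 24.986x + 25.983(0.2101 − x) = 5.3593485
(24.986 − 25.983)x = -0.0996798  ⇒  x = 0.09998, y = 0.11012
Mg-25: 10.00%, Mg-26: 11.01%.

11.01%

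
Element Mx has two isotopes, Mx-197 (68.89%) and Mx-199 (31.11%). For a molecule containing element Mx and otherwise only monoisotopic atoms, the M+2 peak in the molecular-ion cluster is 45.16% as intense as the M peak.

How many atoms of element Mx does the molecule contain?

1

With n Mx atoms, P(M+2)/P(M) = C(n,1)·p^(n−1)q / p^n = n·q/p = n · 0.3111/0.6889.
n = 0.4516 × 0.6889/0.3111 = 1.00 ≈ 1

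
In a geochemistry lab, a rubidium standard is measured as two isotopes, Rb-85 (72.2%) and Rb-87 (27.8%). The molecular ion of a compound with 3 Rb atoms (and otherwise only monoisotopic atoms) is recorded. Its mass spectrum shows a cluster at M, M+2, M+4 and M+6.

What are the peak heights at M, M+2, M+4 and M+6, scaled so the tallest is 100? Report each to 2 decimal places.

The 3 Rb atoms are independent, so intensities follow the terms of (0.722 + 0.278)^3.
P(M) = 0.722^3 = 0.376367
P(M+2) = 3 × 0.722^2 × 0.278^1 = 0.434751
P(M+4) = 3 × 0.722^1 × 0.278^2 = 0.167397
P(M+6) = 0.278^3 = 0.021485
The M+2 peak is largest (0.434751); scaling to 100 gives 86.57 : 100.00 : 38.50 : 4.94.

86.57 : 100.00 : 38.50 : 4.94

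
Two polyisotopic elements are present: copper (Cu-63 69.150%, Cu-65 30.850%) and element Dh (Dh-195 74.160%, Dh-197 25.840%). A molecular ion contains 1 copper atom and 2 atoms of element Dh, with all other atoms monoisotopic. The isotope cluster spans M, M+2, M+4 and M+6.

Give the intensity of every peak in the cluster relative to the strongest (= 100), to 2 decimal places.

87.49 : 100.00 : 37.82 : 4.74

Copper pattern (n=1): 0.6915 : 0.3085
Element Dh pattern (n=2): 0.54997056 : 0.38325888 : 0.06677056
Convolve the two distributions (both contribute in 2-u steps):
  M: 0.6915×0.54997056 = 0.380305
  M+2: 0.6915×0.38325888 + 0.3085×0.54997056 = 0.434689
  M+4: 0.6915×0.06677056 + 0.3085×0.38325888 = 0.164407
  M+6: 0.3085×0.06677056 = 0.020599
Scale to base peak (0.434689) = 100: 87.49 : 100.00 : 37.82 : 4.74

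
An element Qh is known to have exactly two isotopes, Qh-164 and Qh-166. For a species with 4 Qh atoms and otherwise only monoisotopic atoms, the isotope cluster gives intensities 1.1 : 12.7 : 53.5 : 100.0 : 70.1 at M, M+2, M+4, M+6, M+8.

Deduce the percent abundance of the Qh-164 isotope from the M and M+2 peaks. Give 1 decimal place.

Let p = fractional abundance of Qh-164. I(M+2)/I(M) = [C(4,1)·p^3·(1−p)] / p^4 = 4·(1−p)/p = 12.7/1.1 = 11.5455
(1−p)/p = 11.5455/4 = 2.8864  ⇒  p = 1/(1 + 2.8864) = 0.2573
Qh-164: 25.7%, Qh-166: 74.3%.

25.7%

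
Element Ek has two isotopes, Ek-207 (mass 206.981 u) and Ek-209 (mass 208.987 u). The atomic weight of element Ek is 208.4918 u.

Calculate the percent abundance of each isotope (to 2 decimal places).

Ek-207: 24.69%, Ek-209: 75.31%

Writing the weighted mean with unknown fraction x of Ek-207:
206.981·x + 208.987·(1 − x) = 208.4918
(206.981 − 208.987)·x = 208.4918 − 208.987
x = -0.4952 / -2.006 = 0.24686 → 24.69% Ek-207, 75.31% Ek-209.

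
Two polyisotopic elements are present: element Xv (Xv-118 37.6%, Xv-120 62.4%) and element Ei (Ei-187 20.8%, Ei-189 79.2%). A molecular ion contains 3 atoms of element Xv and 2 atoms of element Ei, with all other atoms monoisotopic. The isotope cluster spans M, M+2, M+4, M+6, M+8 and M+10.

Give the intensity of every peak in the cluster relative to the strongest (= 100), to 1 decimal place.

0.6 : 8.1 : 39.2 : 90.3 : 100.0 : 42.9

Element Xv pattern (n=3): 0.05315738 : 0.26465587 : 0.43921613 : 0.24297062
Element Ei pattern (n=2): 0.043264 : 0.329472 : 0.627264
Convolve the two distributions (both contribute in 2-u steps):
  M: 0.05315738×0.043264 = 0.002300
  M+2: 0.05315738×0.329472 + 0.26465587×0.043264 = 0.028964
  M+4: 0.05315738×0.627264 + 0.26465587×0.329472 + 0.43921613×0.043264 = 0.139543
  M+6: 0.26465587×0.627264 + 0.43921613×0.329472 + 0.24297062×0.043264 = 0.321230
  M+8: 0.43921613×0.627264 + 0.24297062×0.329472 = 0.355556
  M+10: 0.24297062×0.627264 = 0.152407
Scale to base peak (0.355556) = 100: 0.6 : 8.1 : 39.2 : 90.3 : 100.0 : 42.9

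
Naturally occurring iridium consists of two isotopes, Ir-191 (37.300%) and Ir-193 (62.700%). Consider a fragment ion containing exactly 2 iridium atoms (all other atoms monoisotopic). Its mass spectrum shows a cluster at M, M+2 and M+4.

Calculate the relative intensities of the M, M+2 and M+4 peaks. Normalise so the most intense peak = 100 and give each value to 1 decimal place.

Expanding (0.37300 + 0.62700)^2:
P(M) = 0.37300^2 = 0.139129
P(M+2) = 2 × 0.37300^1 × 0.62700^1 = 0.467742
P(M+4) = 0.62700^2 = 0.393129
The M+2 peak is largest (0.467742); scaling to 100 gives 29.7 : 100.0 : 84.0.

29.7 : 100.0 : 84.0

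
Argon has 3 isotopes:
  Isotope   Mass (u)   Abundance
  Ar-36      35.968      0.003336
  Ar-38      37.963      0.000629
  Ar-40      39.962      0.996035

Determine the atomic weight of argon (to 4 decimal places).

39.9474 u

The abundance-weighted mean is 0.003336 × 35.968 + 0.000629 × 37.963 + 0.996035 × 39.962
= 0.11999 + 0.02388 + 39.80355 = 39.94742 u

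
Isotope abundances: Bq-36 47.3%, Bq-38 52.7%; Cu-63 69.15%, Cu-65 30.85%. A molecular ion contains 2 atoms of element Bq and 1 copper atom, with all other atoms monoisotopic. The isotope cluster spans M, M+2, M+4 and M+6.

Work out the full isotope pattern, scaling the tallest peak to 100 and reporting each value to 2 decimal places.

37.39 : 100.00 : 83.59 : 20.71

Element Bq pattern (n=2): 0.223729 : 0.498542 : 0.277729
Copper pattern (n=1): 0.6915 : 0.3085
Convolve the two distributions (both contribute in 2-u steps):
  M: 0.223729×0.6915 = 0.154709
  M+2: 0.223729×0.3085 + 0.498542×0.6915 = 0.413762
  M+4: 0.498542×0.3085 + 0.277729×0.6915 = 0.345850
  M+6: 0.277729×0.3085 = 0.085679
Scale to base peak (0.413762) = 100: 37.39 : 100.00 : 83.59 : 20.71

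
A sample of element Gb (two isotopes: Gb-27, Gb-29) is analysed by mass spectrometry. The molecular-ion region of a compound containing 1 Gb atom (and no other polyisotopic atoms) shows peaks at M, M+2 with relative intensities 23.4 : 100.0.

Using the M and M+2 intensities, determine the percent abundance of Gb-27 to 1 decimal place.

19.0%

Write p for the Gb-27 fraction. I(M+2)/I(M) = [C(1,1)·p^0·(1−p)] / p^1 = 1·(1−p)/p = 100.0/23.4 = 4.2735
(1−p)/p = 4.2735/1 = 4.2735  ⇒  p = 1/(1 + 4.2735) = 0.1896
Gb-27: 19.0%, Gb-29: 81.0%.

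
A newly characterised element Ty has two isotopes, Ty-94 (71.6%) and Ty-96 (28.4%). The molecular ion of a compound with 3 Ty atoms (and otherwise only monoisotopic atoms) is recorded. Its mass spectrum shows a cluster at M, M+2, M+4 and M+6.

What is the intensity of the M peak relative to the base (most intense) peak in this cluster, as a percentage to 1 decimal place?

84.0%

Binomial terms of (0.716 + 0.284)^3: M 0.3671, M+2 0.4368, M+4 0.1732, M+6 0.0229 → M+2 is the base peak.
P(M+2) = C(3,1) × 0.716^2 × 0.284^1 = 3 × 0.512656 × 0.2840 = 0.436783 (base)
P(M) = C(3,0) × 0.716^3 × 0.284^0 = 1 × 0.3670617 × 1.0000 = 0.367062
Relative intensity = 0.367062 / 0.436783 × 100 = 84.0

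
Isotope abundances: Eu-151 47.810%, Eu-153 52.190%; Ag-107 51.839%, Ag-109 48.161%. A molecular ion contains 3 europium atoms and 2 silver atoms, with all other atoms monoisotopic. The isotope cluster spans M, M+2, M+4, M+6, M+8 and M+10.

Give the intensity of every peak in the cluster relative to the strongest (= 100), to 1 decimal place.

9.3 : 47.7 : 97.7 : 100.0 : 51.1 : 10.4

Europium pattern (n=3): 0.10928391 : 0.3578871 : 0.39067407 : 0.14215492
Silver pattern (n=2): 0.26872819 : 0.49932362 : 0.23194819
Convolve the two distributions (both contribute in 2-u steps):
  M: 0.10928391×0.26872819 = 0.029368
  M+2: 0.10928391×0.49932362 + 0.3578871×0.26872819 = 0.150742
  M+4: 0.10928391×0.23194819 + 0.3578871×0.49932362 + 0.39067407×0.26872819 = 0.309035
  M+6: 0.3578871×0.23194819 + 0.39067407×0.49932362 + 0.14215492×0.26872819 = 0.316285
  M+8: 0.39067407×0.23194819 + 0.14215492×0.49932362 = 0.161597
  M+10: 0.14215492×0.23194819 = 0.032973
Scale to base peak (0.316285) = 100: 9.3 : 47.7 : 97.7 : 100.0 : 51.1 : 10.4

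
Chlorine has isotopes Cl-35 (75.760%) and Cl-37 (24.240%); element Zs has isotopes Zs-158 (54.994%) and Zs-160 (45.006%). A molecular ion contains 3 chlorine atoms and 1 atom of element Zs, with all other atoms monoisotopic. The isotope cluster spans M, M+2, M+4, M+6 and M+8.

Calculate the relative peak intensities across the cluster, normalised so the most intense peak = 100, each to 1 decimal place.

56.2 : 100.0 : 61.4 : 16.0 : 1.5

Chlorine pattern (n=3): 0.4348304 : 0.41738208 : 0.13354464 : 0.01424288
Element Zs pattern (n=1): 0.54994 : 0.45006
Convolve the two distributions (both contribute in 2-u steps):
  M: 0.4348304×0.54994 = 0.239131
  M+2: 0.4348304×0.45006 + 0.41738208×0.54994 = 0.425235
  M+4: 0.41738208×0.45006 + 0.13354464×0.54994 = 0.261289
  M+6: 0.13354464×0.45006 + 0.01424288×0.54994 = 0.067936
  M+8: 0.01424288×0.45006 = 0.006410
Scale to base peak (0.425235) = 100: 56.2 : 100.0 : 61.4 : 16.0 : 1.5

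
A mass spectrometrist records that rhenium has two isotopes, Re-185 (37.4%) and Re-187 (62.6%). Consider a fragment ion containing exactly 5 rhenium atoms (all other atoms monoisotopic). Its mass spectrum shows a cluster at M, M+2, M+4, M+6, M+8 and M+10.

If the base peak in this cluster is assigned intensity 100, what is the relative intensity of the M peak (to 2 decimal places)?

Term probabilities: M 0.0073, M+2 0.0612, M+4 0.2050, M+6 0.3431, M+8 0.2872, M+10 0.0961. Base peak = M+6.
P(M+6) = C(5,3) × 0.374^2 × 0.626^3 = 10 × 0.139876 × 0.24531438 = 0.343136 (base)
P(M) = C(5,0) × 0.374^5 × 0.626^0 = 1 × 0.00731742 × 1.0000 = 0.007317
Relative intensity = 0.007317 / 0.343136 × 100 = 2.13

2.13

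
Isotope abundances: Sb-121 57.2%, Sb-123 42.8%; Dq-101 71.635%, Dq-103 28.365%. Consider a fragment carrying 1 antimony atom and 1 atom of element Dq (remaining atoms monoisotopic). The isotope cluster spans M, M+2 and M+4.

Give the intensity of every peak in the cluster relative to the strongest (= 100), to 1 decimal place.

87.4 : 100.0 : 25.9

Antimony pattern (n=1): 0.5720 : 0.4280
Element Dq pattern (n=1): 0.71635 : 0.28365
Convolve the two distributions (both contribute in 2-u steps):
  M: 0.5720×0.71635 = 0.409752
  M+2: 0.5720×0.28365 + 0.4280×0.71635 = 0.468846
  M+4: 0.4280×0.28365 = 0.121402
Scale to base peak (0.468846) = 100: 87.4 : 100.0 : 25.9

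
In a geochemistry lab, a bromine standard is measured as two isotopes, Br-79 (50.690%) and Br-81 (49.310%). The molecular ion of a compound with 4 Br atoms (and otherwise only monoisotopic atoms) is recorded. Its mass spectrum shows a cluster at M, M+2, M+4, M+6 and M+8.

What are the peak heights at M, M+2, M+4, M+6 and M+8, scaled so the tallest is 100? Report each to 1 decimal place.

Expanding (0.50690 + 0.49310)^4:
P(M) = 0.50690^4 = 0.066022
P(M+2) = 4 × 0.50690^3 × 0.49310^1 = 0.256899
P(M+4) = 6 × 0.50690^2 × 0.49310^2 = 0.374857
P(M+6) = 4 × 0.50690^1 × 0.49310^3 = 0.243101
P(M+8) = 0.49310^4 = 0.059121
The M+4 peak is largest (0.374857); scaling to 100 gives 17.6 : 68.5 : 100.0 : 64.9 : 15.8.

17.6 : 68.5 : 100.0 : 64.9 : 15.8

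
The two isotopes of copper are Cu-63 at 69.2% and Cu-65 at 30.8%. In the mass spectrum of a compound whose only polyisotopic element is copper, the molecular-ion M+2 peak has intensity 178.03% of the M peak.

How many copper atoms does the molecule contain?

For n independent Cu atoms, I(M+2)/I(M) = n · (abundance Cu-65) / (abundance Cu-63) = n · 0.308/0.692.
n = 1.7803 × 0.692/0.308 = 4.00 ≈ 4

4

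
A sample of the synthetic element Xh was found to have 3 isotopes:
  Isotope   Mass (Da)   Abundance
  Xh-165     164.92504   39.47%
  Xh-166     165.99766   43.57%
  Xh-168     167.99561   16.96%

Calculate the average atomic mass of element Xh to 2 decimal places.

Ar = Σ fᵢ·mᵢ = 0.3947 × 164.92504 + 0.4357 × 165.99766 + 0.1696 × 167.99561
= 65.095913 + 72.325180 + 28.492055 = 165.913148 Da

165.91 Da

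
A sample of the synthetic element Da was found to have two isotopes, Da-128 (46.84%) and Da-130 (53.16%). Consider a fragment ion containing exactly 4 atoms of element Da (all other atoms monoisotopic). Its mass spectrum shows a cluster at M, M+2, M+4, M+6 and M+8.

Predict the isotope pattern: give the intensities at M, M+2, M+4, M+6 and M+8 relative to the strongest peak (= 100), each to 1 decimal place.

Expanding (0.4684 + 0.5316)^4:
P(M) = 0.4684^4 = 0.048136
P(M+2) = 4 × 0.4684^3 × 0.5316^1 = 0.218522
P(M+4) = 6 × 0.4684^2 × 0.5316^2 = 0.372010
P(M+6) = 4 × 0.4684^1 × 0.5316^3 = 0.281470
P(M+8) = 0.5316^4 = 0.079862
The M+4 peak is largest (0.372010); scaling to 100 gives 12.9 : 58.7 : 100.0 : 75.7 : 21.5.

12.9 : 58.7 : 100.0 : 75.7 : 21.5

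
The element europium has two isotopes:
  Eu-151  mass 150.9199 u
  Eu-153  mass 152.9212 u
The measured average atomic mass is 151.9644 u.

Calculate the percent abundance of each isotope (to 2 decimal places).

Eu-151: 47.81%, Eu-153: 52.19%

Writing the weighted mean with unknown fraction x of Eu-151:
150.9199·x + 152.9212·(1 − x) = 151.9644
(150.9199 − 152.9212)·x = 151.9644 − 152.9212
x = -0.9568 / -2.0013 = 0.47809 → 47.81% Eu-151, 52.19% Eu-153.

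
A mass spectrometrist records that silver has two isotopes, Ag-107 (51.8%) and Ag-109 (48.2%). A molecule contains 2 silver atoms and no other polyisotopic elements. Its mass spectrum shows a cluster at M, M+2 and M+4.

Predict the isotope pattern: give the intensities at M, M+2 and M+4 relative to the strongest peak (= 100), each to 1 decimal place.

The 2 Ag atoms are independent, so intensities follow the terms of (0.518 + 0.482)^2.
P(M) = 0.518^2 = 0.268324
P(M+2) = 2 × 0.518^1 × 0.482^1 = 0.499352
P(M+4) = 0.482^2 = 0.232324
The M+2 peak is largest (0.499352); scaling to 100 gives 53.7 : 100.0 : 46.5.

53.7 : 100.0 : 46.5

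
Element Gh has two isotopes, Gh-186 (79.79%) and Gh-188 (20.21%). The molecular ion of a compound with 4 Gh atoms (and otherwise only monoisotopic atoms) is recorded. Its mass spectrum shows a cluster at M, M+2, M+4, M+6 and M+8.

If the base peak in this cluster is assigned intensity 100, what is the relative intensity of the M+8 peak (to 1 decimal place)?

0.4

Term probabilities: M 0.4053, M+2 0.4106, M+4 0.1560, M+6 0.0263, M+8 0.0017. Base peak = M+2.
P(M+2) = C(4,1) × 0.7979^3 × 0.2021^1 = 4 × 0.50797857 × 0.2021 = 0.410650 (base)
P(M+8) = C(4,4) × 0.7979^0 × 0.2021^4 = 1 × 1.0000 × 0.00166827 = 0.001668
Relative intensity = 0.001668 / 0.410650 × 100 = 0.4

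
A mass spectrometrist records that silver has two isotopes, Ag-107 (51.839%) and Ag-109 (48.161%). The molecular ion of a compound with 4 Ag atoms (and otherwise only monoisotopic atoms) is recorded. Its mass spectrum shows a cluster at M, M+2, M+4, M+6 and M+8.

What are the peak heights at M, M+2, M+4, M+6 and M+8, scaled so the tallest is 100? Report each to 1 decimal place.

19.3 : 71.8 : 100.0 : 61.9 : 14.4

The 4 Ag atoms are independent, so intensities follow the terms of (0.51839 + 0.48161)^4.
P(M) = 0.51839^4 = 0.072215
P(M+2) = 4 × 0.51839^3 × 0.48161^1 = 0.268365
P(M+4) = 6 × 0.51839^2 × 0.48161^2 = 0.373986
P(M+6) = 4 × 0.51839^1 × 0.48161^3 = 0.231634
P(M+8) = 0.48161^4 = 0.053800
The M+4 peak is largest (0.373986); scaling to 100 gives 19.3 : 71.8 : 100.0 : 61.9 : 14.4.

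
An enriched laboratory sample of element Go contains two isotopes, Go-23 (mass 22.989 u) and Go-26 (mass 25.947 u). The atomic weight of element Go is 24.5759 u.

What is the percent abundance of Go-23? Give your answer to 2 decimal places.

With x = fraction of Go-23 (so Go-26 is 1 − x):
22.989·x + 25.947·(1 − x) = 24.5759
(22.989 − 25.947)·x = 24.5759 − 25.947
x = -1.3711 / -2.958 = 0.46352 → 46.35% Go-23, 53.65% Go-26.

46.35%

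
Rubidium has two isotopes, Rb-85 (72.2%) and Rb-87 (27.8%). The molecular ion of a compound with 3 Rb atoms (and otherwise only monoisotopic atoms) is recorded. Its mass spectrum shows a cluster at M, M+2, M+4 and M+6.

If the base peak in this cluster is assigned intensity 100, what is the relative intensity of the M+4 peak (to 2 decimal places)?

38.50

Term probabilities: M 0.3764, M+2 0.4348, M+4 0.1674, M+6 0.0215. Base peak = M+2.
P(M+2) = C(3,1) × 0.722^2 × 0.278^1 = 3 × 0.521284 × 0.2780 = 0.434751 (base)
P(M+4) = C(3,2) × 0.722^1 × 0.278^2 = 3 × 0.7220 × 0.077284 = 0.167397
Relative intensity = 0.167397 / 0.434751 × 100 = 38.50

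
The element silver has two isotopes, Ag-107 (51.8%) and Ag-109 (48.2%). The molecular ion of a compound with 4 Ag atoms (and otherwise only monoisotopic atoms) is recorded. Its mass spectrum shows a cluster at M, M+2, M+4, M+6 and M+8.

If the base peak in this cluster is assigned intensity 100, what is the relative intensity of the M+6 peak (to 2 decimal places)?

Binomial terms of (0.518 + 0.482)^4: M 0.0720, M+2 0.2680, M+4 0.3740, M+6 0.2320, M+8 0.0540 → M+4 is the base peak.
P(M+4) = C(4,2) × 0.518^2 × 0.482^2 = 6 × 0.268324 × 0.232324 = 0.374029 (base)
P(M+6) = C(4,3) × 0.518^1 × 0.482^3 = 4 × 0.5180 × 0.11198017 = 0.232023
Relative intensity = 0.232023 / 0.374029 × 100 = 62.03

62.03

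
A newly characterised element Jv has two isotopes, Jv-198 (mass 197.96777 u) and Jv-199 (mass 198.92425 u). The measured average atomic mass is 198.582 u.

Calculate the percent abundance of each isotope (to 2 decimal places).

With x = fraction of Jv-198 (so Jv-199 is 1 − x):
197.96777·x + 198.92425·(1 − x) = 198.582
(197.96777 − 198.92425)·x = 198.582 − 198.92425
x = -0.34225 / -0.95648 = 0.35782 → 35.78% Jv-198, 64.22% Jv-199.

Jv-198: 35.78%, Jv-199: 64.22%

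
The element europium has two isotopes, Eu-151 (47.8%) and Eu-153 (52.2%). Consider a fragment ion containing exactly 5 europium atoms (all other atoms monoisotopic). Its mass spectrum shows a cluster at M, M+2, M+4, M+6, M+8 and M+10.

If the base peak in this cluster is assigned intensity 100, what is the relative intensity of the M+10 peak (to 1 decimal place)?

11.9

Binomial terms of (0.478 + 0.522)^5: M 0.0250, M+2 0.1363, M+4 0.2976, M+6 0.3250, M+8 0.1775, M+10 0.0388 → M+6 is the base peak.
P(M+6) = C(5,3) × 0.478^2 × 0.522^3 = 10 × 0.228484 × 0.14223665 = 0.324988 (base)
P(M+10) = C(5,5) × 0.478^0 × 0.522^5 = 1 × 1.0000 × 0.03875721 = 0.038757
Relative intensity = 0.038757 / 0.324988 × 100 = 11.9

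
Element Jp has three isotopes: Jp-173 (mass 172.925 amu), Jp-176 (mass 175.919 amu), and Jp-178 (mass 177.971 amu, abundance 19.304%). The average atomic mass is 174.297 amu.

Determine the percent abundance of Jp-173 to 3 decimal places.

67.405%

The remaining 80.696% is split between Jp-173 (fraction x) and Jp-176 (fraction 0.80696 − x).
Substituting: 172.925x + 175.919(0.80696 − x) = 139.94147816
(172.925 − 175.919)x = -2.01811808  ⇒  x = 0.67405, y = 0.13291
Jp-173: 67.405%, Jp-176: 13.291%.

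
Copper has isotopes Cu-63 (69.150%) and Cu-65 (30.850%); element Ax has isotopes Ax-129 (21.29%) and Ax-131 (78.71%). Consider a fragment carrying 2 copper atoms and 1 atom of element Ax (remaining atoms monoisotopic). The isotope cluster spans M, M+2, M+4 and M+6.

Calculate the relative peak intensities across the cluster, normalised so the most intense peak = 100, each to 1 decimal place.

Copper pattern (n=2): 0.47817225 : 0.4266555 : 0.09517225
Element Ax pattern (n=1): 0.2129 : 0.7871
Convolve the two distributions (both contribute in 2-u steps):
  M: 0.47817225×0.2129 = 0.101803
  M+2: 0.47817225×0.7871 + 0.4266555×0.2129 = 0.467204
  M+4: 0.4266555×0.7871 + 0.09517225×0.2129 = 0.356083
  M+6: 0.09517225×0.7871 = 0.074910
Scale to base peak (0.467204) = 100: 21.8 : 100.0 : 76.2 : 16.0

21.8 : 100.0 : 76.2 : 16.0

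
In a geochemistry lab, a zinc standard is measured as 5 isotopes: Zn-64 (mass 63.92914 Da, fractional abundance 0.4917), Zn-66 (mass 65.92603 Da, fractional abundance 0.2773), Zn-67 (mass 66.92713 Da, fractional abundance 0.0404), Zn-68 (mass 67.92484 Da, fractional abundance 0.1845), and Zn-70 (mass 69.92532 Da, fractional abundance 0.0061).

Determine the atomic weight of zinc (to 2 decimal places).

Weight each isotope mass by its fractional abundance: 0.4917 × 63.92914 + 0.2773 × 65.92603 + 0.0404 × 66.92713 + 0.1845 × 67.92484 + 0.0061 × 69.92532
= 31.433958 + 18.281288 + 2.703856 + 12.532133 + 0.426544 = 65.377779 Da

65.38 Da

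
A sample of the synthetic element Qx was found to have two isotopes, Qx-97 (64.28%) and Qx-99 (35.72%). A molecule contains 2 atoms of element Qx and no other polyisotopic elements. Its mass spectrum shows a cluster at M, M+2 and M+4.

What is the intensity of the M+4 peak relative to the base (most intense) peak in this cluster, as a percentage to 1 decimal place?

27.8%

Term probabilities: M 0.4132, M+2 0.4592, M+4 0.1276. Base peak = M+2.
P(M+2) = C(2,1) × 0.6428^1 × 0.3572^1 = 2 × 0.6428 × 0.3572 = 0.459216 (base)
P(M+4) = C(2,2) × 0.6428^0 × 0.3572^2 = 1 × 1.0000 × 0.12759184 = 0.127592
Relative intensity = 0.127592 / 0.459216 × 100 = 27.8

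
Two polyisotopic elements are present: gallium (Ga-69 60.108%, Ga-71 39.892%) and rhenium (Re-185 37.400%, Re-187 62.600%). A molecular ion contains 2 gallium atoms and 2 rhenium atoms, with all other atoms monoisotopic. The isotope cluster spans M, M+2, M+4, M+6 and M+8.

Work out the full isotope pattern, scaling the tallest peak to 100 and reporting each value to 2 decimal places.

Gallium pattern (n=2): 0.36129717 : 0.47956567 : 0.15913717
Rhenium pattern (n=2): 0.139876 : 0.468248 : 0.391876
Convolve the two distributions (both contribute in 2-u steps):
  M: 0.36129717×0.139876 = 0.050537
  M+2: 0.36129717×0.468248 + 0.47956567×0.139876 = 0.236256
  M+4: 0.36129717×0.391876 + 0.47956567×0.468248 + 0.15913717×0.139876 = 0.388399
  M+6: 0.47956567×0.391876 + 0.15913717×0.468248 = 0.262446
  M+8: 0.15913717×0.391876 = 0.062362
Scale to base peak (0.388399) = 100: 13.01 : 60.83 : 100.00 : 67.57 : 16.06

13.01 : 60.83 : 100.00 : 67.57 : 16.06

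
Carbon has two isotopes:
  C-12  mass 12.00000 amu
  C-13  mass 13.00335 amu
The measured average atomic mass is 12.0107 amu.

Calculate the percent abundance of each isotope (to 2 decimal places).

C-12: 98.93%, C-13: 1.07%

Let x be the fractional abundance of C-12; then C-13 has abundance 1 − x.
12.00000·x + 13.00335·(1 − x) = 12.0107
(12.00000 − 13.00335)·x = 12.0107 − 13.00335
x = -0.99265 / -1.00335 = 0.98934 → 98.93% C-12, 1.07% C-13.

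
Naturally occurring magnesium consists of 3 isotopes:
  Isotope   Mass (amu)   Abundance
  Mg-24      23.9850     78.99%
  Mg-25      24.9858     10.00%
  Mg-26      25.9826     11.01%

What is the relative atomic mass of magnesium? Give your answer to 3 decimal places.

24.305 amu

The abundance-weighted mean is 0.7899 × 23.9850 + 0.1000 × 24.9858 + 0.1101 × 25.9826
= 18.94575 + 2.49858 + 2.86068 = 24.30501 amu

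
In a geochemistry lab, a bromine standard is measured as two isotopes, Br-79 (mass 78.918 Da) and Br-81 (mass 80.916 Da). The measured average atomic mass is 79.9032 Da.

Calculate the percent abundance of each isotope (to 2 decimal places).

With x = fraction of Br-79 (so Br-81 is 1 − x):
78.918·x + 80.916·(1 − x) = 79.9032
(78.918 − 80.916)·x = 79.9032 − 80.916
x = -1.0128 / -1.998 = 0.50691 → 50.69% Br-79, 49.31% Br-81.

Br-79: 50.69%, Br-81: 49.31%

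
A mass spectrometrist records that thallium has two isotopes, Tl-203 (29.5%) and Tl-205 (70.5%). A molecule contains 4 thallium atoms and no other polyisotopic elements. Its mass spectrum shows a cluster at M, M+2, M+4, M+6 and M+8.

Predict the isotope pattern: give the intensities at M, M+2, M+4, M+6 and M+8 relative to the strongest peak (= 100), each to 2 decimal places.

Expanding (0.295 + 0.705)^4:
P(M) = 0.295^4 = 0.007573
P(M+2) = 4 × 0.295^3 × 0.705^1 = 0.072396
P(M+4) = 6 × 0.295^2 × 0.705^2 = 0.259522
P(M+6) = 4 × 0.295^1 × 0.705^3 = 0.413475
P(M+8) = 0.705^4 = 0.247034
The M+6 peak is largest (0.413475); scaling to 100 gives 1.83 : 17.51 : 62.77 : 100.00 : 59.75.

1.83 : 17.51 : 62.77 : 100.00 : 59.75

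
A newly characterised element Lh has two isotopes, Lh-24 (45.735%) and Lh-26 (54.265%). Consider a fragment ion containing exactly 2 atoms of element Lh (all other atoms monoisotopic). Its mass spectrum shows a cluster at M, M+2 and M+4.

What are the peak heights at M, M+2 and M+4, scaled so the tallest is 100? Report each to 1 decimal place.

Expanding (0.45735 + 0.54265)^2:
P(M) = 0.45735^2 = 0.209169
P(M+2) = 2 × 0.45735^1 × 0.54265^1 = 0.496362
P(M+4) = 0.54265^2 = 0.294469
The M+2 peak is largest (0.496362); scaling to 100 gives 42.1 : 100.0 : 59.3.

42.1 : 100.0 : 59.3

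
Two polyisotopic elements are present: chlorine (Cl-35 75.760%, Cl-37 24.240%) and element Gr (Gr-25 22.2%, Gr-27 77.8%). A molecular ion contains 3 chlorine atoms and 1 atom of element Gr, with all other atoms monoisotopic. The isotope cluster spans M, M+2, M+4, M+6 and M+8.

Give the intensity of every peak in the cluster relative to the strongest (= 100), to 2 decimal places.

Chlorine pattern (n=3): 0.4348304 : 0.41738208 : 0.13354464 : 0.01424288
Element Gr pattern (n=1): 0.2220 : 0.7780
Convolve the two distributions (both contribute in 2-u steps):
  M: 0.4348304×0.2220 = 0.096532
  M+2: 0.4348304×0.7780 + 0.41738208×0.2220 = 0.430957
  M+4: 0.41738208×0.7780 + 0.13354464×0.2220 = 0.354370
  M+6: 0.13354464×0.7780 + 0.01424288×0.2220 = 0.107060
  M+8: 0.01424288×0.7780 = 0.011081
Scale to base peak (0.430957) = 100: 22.40 : 100.00 : 82.23 : 24.84 : 2.57

22.40 : 100.00 : 82.23 : 24.84 : 2.57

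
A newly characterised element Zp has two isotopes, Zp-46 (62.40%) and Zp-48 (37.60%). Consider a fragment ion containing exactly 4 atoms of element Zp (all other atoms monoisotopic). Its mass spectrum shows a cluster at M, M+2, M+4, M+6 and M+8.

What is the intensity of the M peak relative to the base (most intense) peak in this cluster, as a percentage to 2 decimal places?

41.49%

(0.6240 + 0.3760)^4 gives M 0.1516, M+2 0.3654, M+4 0.3303, M+6 0.1327, M+8 0.0200; the largest is M+2.
P(M+2) = C(4,1) × 0.6240^3 × 0.3760^1 = 4 × 0.24297062 × 0.3760 = 0.365428 (base)
P(M) = C(4,0) × 0.6240^4 × 0.3760^0 = 1 × 0.15161367 × 1.0000 = 0.151614
Relative intensity = 0.151614 / 0.365428 × 100 = 41.49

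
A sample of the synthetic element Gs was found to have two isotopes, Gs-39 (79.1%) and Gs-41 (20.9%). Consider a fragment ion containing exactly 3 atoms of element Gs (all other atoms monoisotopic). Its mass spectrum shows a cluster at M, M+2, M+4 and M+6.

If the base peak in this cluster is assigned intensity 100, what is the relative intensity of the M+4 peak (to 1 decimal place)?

20.9

Binomial terms of (0.791 + 0.209)^3: M 0.4949, M+2 0.3923, M+4 0.1037, M+6 0.0091 → M is the base peak.
P(M) = C(3,0) × 0.791^3 × 0.209^0 = 1 × 0.49491367 × 1.0000 = 0.494914 (base)
P(M+4) = C(3,2) × 0.791^1 × 0.209^2 = 3 × 0.7910 × 0.043681 = 0.103655
Relative intensity = 0.103655 / 0.494914 × 100 = 20.9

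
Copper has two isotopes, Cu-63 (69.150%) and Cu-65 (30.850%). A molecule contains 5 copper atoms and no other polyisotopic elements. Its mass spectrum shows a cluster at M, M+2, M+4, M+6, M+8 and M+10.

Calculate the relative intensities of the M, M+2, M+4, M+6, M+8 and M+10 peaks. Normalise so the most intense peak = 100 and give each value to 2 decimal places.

44.83 : 100.00 : 89.23 : 39.81 : 8.88 : 0.79

Expanding (0.69150 + 0.30850)^5:
P(M) = 0.69150^5 = 0.158111
P(M+2) = 5 × 0.69150^4 × 0.30850^1 = 0.352691
P(M+4) = 10 × 0.69150^3 × 0.30850^2 = 0.314693
P(M+6) = 10 × 0.69150^2 × 0.30850^3 = 0.140394
P(M+8) = 5 × 0.69150^1 × 0.30850^4 = 0.031317
P(M+10) = 0.30850^5 = 0.002794
The M+2 peak is largest (0.352691); scaling to 100 gives 44.83 : 100.00 : 89.23 : 39.81 : 8.88 : 0.79.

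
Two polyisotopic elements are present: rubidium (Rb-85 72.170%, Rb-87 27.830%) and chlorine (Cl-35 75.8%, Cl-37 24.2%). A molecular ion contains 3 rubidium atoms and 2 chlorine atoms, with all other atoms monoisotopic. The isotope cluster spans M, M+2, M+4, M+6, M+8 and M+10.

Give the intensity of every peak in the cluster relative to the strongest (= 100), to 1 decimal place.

Rubidium pattern (n=3): 0.37589809 : 0.43485841 : 0.16768892 : 0.02155458
Chlorine pattern (n=2): 0.574564 : 0.366872 : 0.058564
Convolve the two distributions (both contribute in 2-u steps):
  M: 0.37589809×0.574564 = 0.215978
  M+2: 0.37589809×0.366872 + 0.43485841×0.574564 = 0.387760
  M+4: 0.37589809×0.058564 + 0.43485841×0.366872 + 0.16768892×0.574564 = 0.277899
  M+6: 0.43485841×0.058564 + 0.16768892×0.366872 + 0.02155458×0.574564 = 0.099372
  M+8: 0.16768892×0.058564 + 0.02155458×0.366872 = 0.017728
  M+10: 0.02155458×0.058564 = 0.001262
Scale to base peak (0.387760) = 100: 55.7 : 100.0 : 71.7 : 25.6 : 4.6 : 0.3

55.7 : 100.0 : 71.7 : 25.6 : 4.6 : 0.3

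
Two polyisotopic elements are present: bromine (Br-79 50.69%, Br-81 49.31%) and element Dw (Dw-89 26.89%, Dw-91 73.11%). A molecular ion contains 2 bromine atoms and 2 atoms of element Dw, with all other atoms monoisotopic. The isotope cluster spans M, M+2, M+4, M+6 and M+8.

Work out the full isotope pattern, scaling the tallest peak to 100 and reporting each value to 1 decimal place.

5.1 : 37.8 : 96.9 : 100.0 : 35.8

Bromine pattern (n=2): 0.25694761 : 0.49990478 : 0.24314761
Element Dw pattern (n=2): 0.07230721 : 0.39318558 : 0.53450721
Convolve the two distributions (both contribute in 2-u steps):
  M: 0.25694761×0.07230721 = 0.018579
  M+2: 0.25694761×0.39318558 + 0.49990478×0.07230721 = 0.137175
  M+4: 0.25694761×0.53450721 + 0.49990478×0.39318558 + 0.24314761×0.07230721 = 0.351477
  M+6: 0.49990478×0.53450721 + 0.24314761×0.39318558 = 0.362805
  M+8: 0.24314761×0.53450721 = 0.129964
Scale to base peak (0.362805) = 100: 5.1 : 37.8 : 96.9 : 100.0 : 35.8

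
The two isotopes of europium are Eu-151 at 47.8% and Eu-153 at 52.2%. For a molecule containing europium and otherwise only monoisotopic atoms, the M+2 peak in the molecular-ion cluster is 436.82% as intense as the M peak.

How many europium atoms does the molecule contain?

4

With n Eu atoms, P(M+2)/P(M) = C(n,1)·p^(n−1)q / p^n = n·q/p = n · 0.522/0.478.
n = 4.3682 × 0.478/0.522 = 4.00 ≈ 4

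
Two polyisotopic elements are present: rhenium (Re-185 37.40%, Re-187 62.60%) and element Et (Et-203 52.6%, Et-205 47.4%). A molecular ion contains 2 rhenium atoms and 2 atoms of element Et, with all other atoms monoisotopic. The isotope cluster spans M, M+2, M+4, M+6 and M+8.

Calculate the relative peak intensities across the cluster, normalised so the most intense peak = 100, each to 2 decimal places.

Rhenium pattern (n=2): 0.139876 : 0.468248 : 0.391876
Element Et pattern (n=2): 0.276676 : 0.498648 : 0.224676
Convolve the two distributions (both contribute in 2-u steps):
  M: 0.139876×0.276676 = 0.038700
  M+2: 0.139876×0.498648 + 0.468248×0.276676 = 0.199302
  M+4: 0.139876×0.224676 + 0.468248×0.498648 + 0.391876×0.276676 = 0.373340
  M+6: 0.468248×0.224676 + 0.391876×0.498648 = 0.300612
  M+8: 0.391876×0.224676 = 0.088045
Scale to base peak (0.373340) = 100: 10.37 : 53.38 : 100.00 : 80.52 : 23.58

10.37 : 53.38 : 100.00 : 80.52 : 23.58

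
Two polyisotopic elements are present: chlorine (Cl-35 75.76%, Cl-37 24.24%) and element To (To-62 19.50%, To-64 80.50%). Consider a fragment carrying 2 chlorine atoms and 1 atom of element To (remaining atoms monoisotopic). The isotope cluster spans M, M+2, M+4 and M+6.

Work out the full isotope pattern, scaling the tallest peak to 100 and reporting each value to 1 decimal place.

Chlorine pattern (n=2): 0.57395776 : 0.36728448 : 0.05875776
Element To pattern (n=1): 0.1950 : 0.8050
Convolve the two distributions (both contribute in 2-u steps):
  M: 0.57395776×0.1950 = 0.111922
  M+2: 0.57395776×0.8050 + 0.36728448×0.1950 = 0.533656
  M+4: 0.36728448×0.8050 + 0.05875776×0.1950 = 0.307122
  M+6: 0.05875776×0.8050 = 0.047300
Scale to base peak (0.533656) = 100: 21.0 : 100.0 : 57.6 : 8.9

21.0 : 100.0 : 57.6 : 8.9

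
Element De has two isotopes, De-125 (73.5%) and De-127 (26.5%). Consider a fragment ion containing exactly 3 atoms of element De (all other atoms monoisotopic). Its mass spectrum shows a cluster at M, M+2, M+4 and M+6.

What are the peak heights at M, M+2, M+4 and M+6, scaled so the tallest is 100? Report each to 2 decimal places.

92.45 : 100.00 : 36.05 : 4.33

Each De atom is independently De-125 (p = 0.735) or De-127 (q = 0.265); the cluster is the binomial expansion (p + q)^3.
P(M) = 0.735^3 = 0.397065
P(M+2) = 3 × 0.735^2 × 0.265^1 = 0.429479
P(M+4) = 3 × 0.735^1 × 0.265^2 = 0.154846
P(M+6) = 0.265^3 = 0.018610
The M+2 peak is largest (0.429479); scaling to 100 gives 92.45 : 100.00 : 36.05 : 4.33.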